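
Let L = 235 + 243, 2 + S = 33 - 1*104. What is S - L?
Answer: -551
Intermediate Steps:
S = -73 (S = -2 + (33 - 1*104) = -2 + (33 - 104) = -2 - 71 = -73)
L = 478
S - L = -73 - 1*478 = -73 - 478 = -551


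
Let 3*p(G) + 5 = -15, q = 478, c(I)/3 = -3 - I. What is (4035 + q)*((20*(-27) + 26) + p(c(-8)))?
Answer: -7049306/3 ≈ -2.3498e+6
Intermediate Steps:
c(I) = -9 - 3*I (c(I) = 3*(-3 - I) = -9 - 3*I)
p(G) = -20/3 (p(G) = -5/3 + (⅓)*(-15) = -5/3 - 5 = -20/3)
(4035 + q)*((20*(-27) + 26) + p(c(-8))) = (4035 + 478)*((20*(-27) + 26) - 20/3) = 4513*((-540 + 26) - 20/3) = 4513*(-514 - 20/3) = 4513*(-1562/3) = -7049306/3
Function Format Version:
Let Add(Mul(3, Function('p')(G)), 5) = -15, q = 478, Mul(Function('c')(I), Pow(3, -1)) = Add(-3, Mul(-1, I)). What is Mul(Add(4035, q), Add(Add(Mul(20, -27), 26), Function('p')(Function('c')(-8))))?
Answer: Rational(-7049306, 3) ≈ -2.3498e+6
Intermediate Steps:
Function('c')(I) = Add(-9, Mul(-3, I)) (Function('c')(I) = Mul(3, Add(-3, Mul(-1, I))) = Add(-9, Mul(-3, I)))
Function('p')(G) = Rational(-20, 3) (Function('p')(G) = Add(Rational(-5, 3), Mul(Rational(1, 3), -15)) = Add(Rational(-5, 3), -5) = Rational(-20, 3))
Mul(Add(4035, q), Add(Add(Mul(20, -27), 26), Function('p')(Function('c')(-8)))) = Mul(Add(4035, 478), Add(Add(Mul(20, -27), 26), Rational(-20, 3))) = Mul(4513, Add(Add(-540, 26), Rational(-20, 3))) = Mul(4513, Add(-514, Rational(-20, 3))) = Mul(4513, Rational(-1562, 3)) = Rational(-7049306, 3)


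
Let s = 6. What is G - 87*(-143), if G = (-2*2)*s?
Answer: 12417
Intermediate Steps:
G = -24 (G = -2*2*6 = -4*6 = -24)
G - 87*(-143) = -24 - 87*(-143) = -24 + 12441 = 12417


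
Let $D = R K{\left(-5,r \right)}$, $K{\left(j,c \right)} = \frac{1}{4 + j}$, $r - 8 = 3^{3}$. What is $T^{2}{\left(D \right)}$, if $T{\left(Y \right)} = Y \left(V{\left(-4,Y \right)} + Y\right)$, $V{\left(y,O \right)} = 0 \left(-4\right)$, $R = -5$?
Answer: $625$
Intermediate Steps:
$r = 35$ ($r = 8 + 3^{3} = 8 + 27 = 35$)
$V{\left(y,O \right)} = 0$
$D = 5$ ($D = - \frac{5}{4 - 5} = - \frac{5}{-1} = \left(-5\right) \left(-1\right) = 5$)
$T{\left(Y \right)} = Y^{2}$ ($T{\left(Y \right)} = Y \left(0 + Y\right) = Y Y = Y^{2}$)
$T^{2}{\left(D \right)} = \left(5^{2}\right)^{2} = 25^{2} = 625$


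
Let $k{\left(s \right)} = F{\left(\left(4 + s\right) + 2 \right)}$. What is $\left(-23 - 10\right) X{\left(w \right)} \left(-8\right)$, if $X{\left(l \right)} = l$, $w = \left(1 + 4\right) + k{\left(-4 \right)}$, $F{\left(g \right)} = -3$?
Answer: $528$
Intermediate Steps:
$k{\left(s \right)} = -3$
$w = 2$ ($w = \left(1 + 4\right) - 3 = 5 - 3 = 2$)
$\left(-23 - 10\right) X{\left(w \right)} \left(-8\right) = \left(-23 - 10\right) 2 \left(-8\right) = \left(-33\right) 2 \left(-8\right) = \left(-66\right) \left(-8\right) = 528$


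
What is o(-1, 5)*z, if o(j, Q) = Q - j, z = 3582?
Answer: 21492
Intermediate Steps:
o(-1, 5)*z = (5 - 1*(-1))*3582 = (5 + 1)*3582 = 6*3582 = 21492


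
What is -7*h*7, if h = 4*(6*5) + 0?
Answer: -5880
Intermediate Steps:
h = 120 (h = 4*30 + 0 = 120 + 0 = 120)
-7*h*7 = -7*120*7 = -840*7 = -5880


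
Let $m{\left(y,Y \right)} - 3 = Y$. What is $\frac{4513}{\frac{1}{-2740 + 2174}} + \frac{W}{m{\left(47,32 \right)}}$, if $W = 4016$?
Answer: $- \frac{89398514}{35} \approx -2.5542 \cdot 10^{6}$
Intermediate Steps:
$m{\left(y,Y \right)} = 3 + Y$
$\frac{4513}{\frac{1}{-2740 + 2174}} + \frac{W}{m{\left(47,32 \right)}} = \frac{4513}{\frac{1}{-2740 + 2174}} + \frac{4016}{3 + 32} = \frac{4513}{\frac{1}{-566}} + \frac{4016}{35} = \frac{4513}{- \frac{1}{566}} + 4016 \cdot \frac{1}{35} = 4513 \left(-566\right) + \frac{4016}{35} = -2554358 + \frac{4016}{35} = - \frac{89398514}{35}$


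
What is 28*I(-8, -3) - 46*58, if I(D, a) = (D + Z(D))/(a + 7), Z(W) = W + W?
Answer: -2836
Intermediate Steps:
Z(W) = 2*W
I(D, a) = 3*D/(7 + a) (I(D, a) = (D + 2*D)/(a + 7) = (3*D)/(7 + a) = 3*D/(7 + a))
28*I(-8, -3) - 46*58 = 28*(3*(-8)/(7 - 3)) - 46*58 = 28*(3*(-8)/4) - 2668 = 28*(3*(-8)*(¼)) - 2668 = 28*(-6) - 2668 = -168 - 2668 = -2836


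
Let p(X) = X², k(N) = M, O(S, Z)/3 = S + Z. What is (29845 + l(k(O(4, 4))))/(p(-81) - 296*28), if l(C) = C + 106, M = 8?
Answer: -29959/1727 ≈ -17.347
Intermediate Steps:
O(S, Z) = 3*S + 3*Z (O(S, Z) = 3*(S + Z) = 3*S + 3*Z)
k(N) = 8
l(C) = 106 + C
(29845 + l(k(O(4, 4))))/(p(-81) - 296*28) = (29845 + (106 + 8))/((-81)² - 296*28) = (29845 + 114)/(6561 - 8288) = 29959/(-1727) = 29959*(-1/1727) = -29959/1727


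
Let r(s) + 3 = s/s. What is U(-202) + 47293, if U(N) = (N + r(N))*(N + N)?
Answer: 129709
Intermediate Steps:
r(s) = -2 (r(s) = -3 + s/s = -3 + 1 = -2)
U(N) = 2*N*(-2 + N) (U(N) = (N - 2)*(N + N) = (-2 + N)*(2*N) = 2*N*(-2 + N))
U(-202) + 47293 = 2*(-202)*(-2 - 202) + 47293 = 2*(-202)*(-204) + 47293 = 82416 + 47293 = 129709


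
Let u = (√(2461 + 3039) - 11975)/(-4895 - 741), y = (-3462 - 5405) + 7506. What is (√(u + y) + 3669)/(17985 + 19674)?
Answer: 1223/12553 + √(-10790996989 - 14090*√55)/106123062 ≈ 0.097427 + 0.00097887*I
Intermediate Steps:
y = -1361 (y = -8867 + 7506 = -1361)
u = 11975/5636 - 5*√55/2818 (u = (√5500 - 11975)/(-5636) = (10*√55 - 11975)*(-1/5636) = (-11975 + 10*√55)*(-1/5636) = 11975/5636 - 5*√55/2818 ≈ 2.1116)
(√(u + y) + 3669)/(17985 + 19674) = (√((11975/5636 - 5*√55/2818) - 1361) + 3669)/(17985 + 19674) = (√(-7658621/5636 - 5*√55/2818) + 3669)/37659 = (3669 + √(-7658621/5636 - 5*√55/2818))*(1/37659) = 1223/12553 + √(-7658621/5636 - 5*√55/2818)/37659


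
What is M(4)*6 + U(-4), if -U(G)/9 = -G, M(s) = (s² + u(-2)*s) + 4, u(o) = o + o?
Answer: -12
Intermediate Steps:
u(o) = 2*o
M(s) = 4 + s² - 4*s (M(s) = (s² + (2*(-2))*s) + 4 = (s² - 4*s) + 4 = 4 + s² - 4*s)
U(G) = 9*G (U(G) = -(-9)*G = 9*G)
M(4)*6 + U(-4) = (4 + 4² - 4*4)*6 + 9*(-4) = (4 + 16 - 16)*6 - 36 = 4*6 - 36 = 24 - 36 = -12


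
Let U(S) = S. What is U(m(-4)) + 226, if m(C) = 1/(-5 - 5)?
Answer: 2259/10 ≈ 225.90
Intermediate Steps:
m(C) = -⅒ (m(C) = 1/(-10) = -⅒)
U(m(-4)) + 226 = -⅒ + 226 = 2259/10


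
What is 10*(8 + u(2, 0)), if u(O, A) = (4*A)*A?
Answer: 80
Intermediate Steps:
u(O, A) = 4*A²
10*(8 + u(2, 0)) = 10*(8 + 4*0²) = 10*(8 + 4*0) = 10*(8 + 0) = 10*8 = 80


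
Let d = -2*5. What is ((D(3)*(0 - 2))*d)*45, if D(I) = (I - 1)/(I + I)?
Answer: 300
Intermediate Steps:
D(I) = (-1 + I)/(2*I) (D(I) = (-1 + I)/((2*I)) = (-1 + I)*(1/(2*I)) = (-1 + I)/(2*I))
d = -10
((D(3)*(0 - 2))*d)*45 = ((((½)*(-1 + 3)/3)*(0 - 2))*(-10))*45 = ((((½)*(⅓)*2)*(-2))*(-10))*45 = (((⅓)*(-2))*(-10))*45 = -⅔*(-10)*45 = (20/3)*45 = 300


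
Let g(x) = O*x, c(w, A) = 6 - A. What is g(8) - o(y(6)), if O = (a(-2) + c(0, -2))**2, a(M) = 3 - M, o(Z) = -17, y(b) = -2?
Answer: 1369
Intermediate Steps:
O = 169 (O = ((3 - 1*(-2)) + (6 - 1*(-2)))**2 = ((3 + 2) + (6 + 2))**2 = (5 + 8)**2 = 13**2 = 169)
g(x) = 169*x
g(8) - o(y(6)) = 169*8 - 1*(-17) = 1352 + 17 = 1369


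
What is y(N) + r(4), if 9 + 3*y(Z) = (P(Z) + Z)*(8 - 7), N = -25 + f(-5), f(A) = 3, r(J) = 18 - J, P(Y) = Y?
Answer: -11/3 ≈ -3.6667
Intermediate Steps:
N = -22 (N = -25 + 3 = -22)
y(Z) = -3 + 2*Z/3 (y(Z) = -3 + ((Z + Z)*(8 - 7))/3 = -3 + ((2*Z)*1)/3 = -3 + (2*Z)/3 = -3 + 2*Z/3)
y(N) + r(4) = (-3 + (⅔)*(-22)) + (18 - 1*4) = (-3 - 44/3) + (18 - 4) = -53/3 + 14 = -11/3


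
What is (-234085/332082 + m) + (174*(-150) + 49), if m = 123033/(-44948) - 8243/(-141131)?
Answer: -27442832593584155417/1053290413011708 ≈ -26054.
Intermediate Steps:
m = -16993263959/6343556188 (m = 123033*(-1/44948) - 8243*(-1/141131) = -123033/44948 + 8243/141131 = -16993263959/6343556188 ≈ -2.6788)
(-234085/332082 + m) + (174*(-150) + 49) = (-234085/332082 - 16993263959/6343556188) + (174*(-150) + 49) = (-234085*1/332082 - 16993263959/6343556188) + (-26100 + 49) = (-234085/332082 - 16993263959/6343556188) - 26051 = -3564044216150309/1053290413011708 - 26051 = -27442832593584155417/1053290413011708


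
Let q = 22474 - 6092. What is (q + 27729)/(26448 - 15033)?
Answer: 44111/11415 ≈ 3.8643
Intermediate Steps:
q = 16382
(q + 27729)/(26448 - 15033) = (16382 + 27729)/(26448 - 15033) = 44111/11415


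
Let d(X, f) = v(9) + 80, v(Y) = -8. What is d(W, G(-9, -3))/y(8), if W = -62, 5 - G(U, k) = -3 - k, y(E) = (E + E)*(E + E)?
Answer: 9/32 ≈ 0.28125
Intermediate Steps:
y(E) = 4*E**2 (y(E) = (2*E)*(2*E) = 4*E**2)
G(U, k) = 8 + k (G(U, k) = 5 - (-3 - k) = 5 + (3 + k) = 8 + k)
d(X, f) = 72 (d(X, f) = -8 + 80 = 72)
d(W, G(-9, -3))/y(8) = 72/((4*8**2)) = 72/((4*64)) = 72/256 = 72*(1/256) = 9/32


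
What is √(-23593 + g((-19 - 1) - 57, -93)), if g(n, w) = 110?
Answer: I*√23483 ≈ 153.24*I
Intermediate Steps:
√(-23593 + g((-19 - 1) - 57, -93)) = √(-23593 + 110) = √(-23483) = I*√23483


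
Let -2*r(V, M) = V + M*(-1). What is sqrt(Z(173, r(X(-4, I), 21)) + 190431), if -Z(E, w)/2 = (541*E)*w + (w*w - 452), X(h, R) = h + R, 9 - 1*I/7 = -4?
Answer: sqrt(6366295) ≈ 2523.2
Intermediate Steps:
I = 91 (I = 63 - 7*(-4) = 63 + 28 = 91)
X(h, R) = R + h
r(V, M) = M/2 - V/2 (r(V, M) = -(V + M*(-1))/2 = -(V - M)/2 = M/2 - V/2)
Z(E, w) = 904 - 2*w**2 - 1082*E*w (Z(E, w) = -2*((541*E)*w + (w*w - 452)) = -2*(541*E*w + (w**2 - 452)) = -2*(541*E*w + (-452 + w**2)) = -2*(-452 + w**2 + 541*E*w) = 904 - 2*w**2 - 1082*E*w)
sqrt(Z(173, r(X(-4, I), 21)) + 190431) = sqrt((904 - 2*((1/2)*21 - (91 - 4)/2)**2 - 1082*173*((1/2)*21 - (91 - 4)/2)) + 190431) = sqrt((904 - 2*(21/2 - 1/2*87)**2 - 1082*173*(21/2 - 1/2*87)) + 190431) = sqrt((904 - 2*(21/2 - 87/2)**2 - 1082*173*(21/2 - 87/2)) + 190431) = sqrt((904 - 2*(-33)**2 - 1082*173*(-33)) + 190431) = sqrt((904 - 2*1089 + 6177138) + 190431) = sqrt((904 - 2178 + 6177138) + 190431) = sqrt(6175864 + 190431) = sqrt(6366295)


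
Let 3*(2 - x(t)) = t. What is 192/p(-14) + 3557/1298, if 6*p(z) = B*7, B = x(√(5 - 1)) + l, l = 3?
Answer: 4809575/118118 ≈ 40.718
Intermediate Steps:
x(t) = 2 - t/3
B = 13/3 (B = (2 - √(5 - 1)/3) + 3 = (2 - √4/3) + 3 = (2 - ⅓*2) + 3 = (2 - ⅔) + 3 = 4/3 + 3 = 13/3 ≈ 4.3333)
p(z) = 91/18 (p(z) = ((13/3)*7)/6 = (⅙)*(91/3) = 91/18)
192/p(-14) + 3557/1298 = 192/(91/18) + 3557/1298 = 192*(18/91) + 3557*(1/1298) = 3456/91 + 3557/1298 = 4809575/118118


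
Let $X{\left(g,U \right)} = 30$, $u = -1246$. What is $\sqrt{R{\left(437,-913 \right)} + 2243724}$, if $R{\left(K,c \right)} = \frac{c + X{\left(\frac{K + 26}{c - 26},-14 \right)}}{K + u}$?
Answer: $\frac{\sqrt{1468475441591}}{809} \approx 1497.9$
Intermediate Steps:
$R{\left(K,c \right)} = \frac{30 + c}{-1246 + K}$ ($R{\left(K,c \right)} = \frac{c + 30}{K - 1246} = \frac{30 + c}{-1246 + K}$)
$\sqrt{R{\left(437,-913 \right)} + 2243724} = \sqrt{\frac{30 - 913}{-1246 + 437} + 2243724} = \sqrt{\frac{1}{-809} \left(-883\right) + 2243724} = \sqrt{\left(- \frac{1}{809}\right) \left(-883\right) + 2243724} = \sqrt{\frac{883}{809} + 2243724} = \sqrt{\frac{1815173599}{809}} = \frac{\sqrt{1468475441591}}{809}$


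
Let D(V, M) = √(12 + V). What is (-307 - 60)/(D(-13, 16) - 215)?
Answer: 78905/46226 + 367*I/46226 ≈ 1.7069 + 0.0079392*I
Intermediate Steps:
(-307 - 60)/(D(-13, 16) - 215) = (-307 - 60)/(√(12 - 13) - 215) = -367/(√(-1) - 215) = -367/(I - 215) = -367*(-215 - I)/46226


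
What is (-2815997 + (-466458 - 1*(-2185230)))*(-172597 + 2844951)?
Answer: -2932173617650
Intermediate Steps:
(-2815997 + (-466458 - 1*(-2185230)))*(-172597 + 2844951) = (-2815997 + (-466458 + 2185230))*2672354 = (-2815997 + 1718772)*2672354 = -1097225*2672354 = -2932173617650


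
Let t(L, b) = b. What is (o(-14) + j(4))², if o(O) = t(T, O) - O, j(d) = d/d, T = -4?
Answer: 1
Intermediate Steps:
j(d) = 1
o(O) = 0 (o(O) = O - O = 0)
(o(-14) + j(4))² = (0 + 1)² = 1² = 1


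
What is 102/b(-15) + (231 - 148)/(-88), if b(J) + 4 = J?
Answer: -10553/1672 ≈ -6.3116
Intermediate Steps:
b(J) = -4 + J
102/b(-15) + (231 - 148)/(-88) = 102/(-4 - 15) + (231 - 148)/(-88) = 102/(-19) + 83*(-1/88) = 102*(-1/19) - 83/88 = -102/19 - 83/88 = -10553/1672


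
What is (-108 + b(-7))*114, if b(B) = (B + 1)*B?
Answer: -7524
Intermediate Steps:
b(B) = B*(1 + B) (b(B) = (1 + B)*B = B*(1 + B))
(-108 + b(-7))*114 = (-108 - 7*(1 - 7))*114 = (-108 - 7*(-6))*114 = (-108 + 42)*114 = -66*114 = -7524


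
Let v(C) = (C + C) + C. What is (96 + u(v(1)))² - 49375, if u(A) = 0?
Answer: -40159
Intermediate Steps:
v(C) = 3*C (v(C) = 2*C + C = 3*C)
(96 + u(v(1)))² - 49375 = (96 + 0)² - 49375 = 96² - 49375 = 9216 - 49375 = -40159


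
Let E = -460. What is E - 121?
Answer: -581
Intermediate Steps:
E - 121 = -460 - 121 = -581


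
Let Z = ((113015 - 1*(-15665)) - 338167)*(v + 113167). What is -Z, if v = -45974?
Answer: 14076059991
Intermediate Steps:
Z = -14076059991 (Z = ((113015 - 1*(-15665)) - 338167)*(-45974 + 113167) = ((113015 + 15665) - 338167)*67193 = (128680 - 338167)*67193 = -209487*67193 = -14076059991)
-Z = -1*(-14076059991) = 14076059991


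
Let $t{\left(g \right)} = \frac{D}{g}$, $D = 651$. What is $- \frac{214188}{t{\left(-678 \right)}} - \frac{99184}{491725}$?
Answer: $\frac{23802658788872}{106704325} \approx 2.2307 \cdot 10^{5}$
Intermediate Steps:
$t{\left(g \right)} = \frac{651}{g}$
$- \frac{214188}{t{\left(-678 \right)}} - \frac{99184}{491725} = - \frac{214188}{651 \frac{1}{-678}} - \frac{99184}{491725} = - \frac{214188}{651 \left(- \frac{1}{678}\right)} - \frac{99184}{491725} = - \frac{214188}{- \frac{217}{226}} - \frac{99184}{491725} = \left(-214188\right) \left(- \frac{226}{217}\right) - \frac{99184}{491725} = \frac{48406488}{217} - \frac{99184}{491725} = \frac{23802658788872}{106704325}$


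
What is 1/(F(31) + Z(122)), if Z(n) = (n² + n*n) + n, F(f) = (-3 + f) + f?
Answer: 1/29949 ≈ 3.3390e-5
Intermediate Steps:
F(f) = -3 + 2*f
Z(n) = n + 2*n² (Z(n) = (n² + n²) + n = 2*n² + n = n + 2*n²)
1/(F(31) + Z(122)) = 1/((-3 + 2*31) + 122*(1 + 2*122)) = 1/((-3 + 62) + 122*(1 + 244)) = 1/(59 + 122*245) = 1/(59 + 29890) = 1/29949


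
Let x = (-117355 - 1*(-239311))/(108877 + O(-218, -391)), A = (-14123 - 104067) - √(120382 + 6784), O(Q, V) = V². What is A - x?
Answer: -15468649988/130879 - √127166 ≈ -1.1855e+5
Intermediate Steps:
A = -118190 - √127166 ≈ -1.1855e+5
x = 60978/130879 (x = (-117355 - 1*(-239311))/(108877 + (-391)²) = (-117355 + 239311)/(108877 + 152881) = 121956/261758 = 121956*(1/261758) = 60978/130879 ≈ 0.46591)
A - x = (-118190 - √127166) - 1*60978/130879 = (-118190 - √127166) - 60978/130879 = -15468649988/130879 - √127166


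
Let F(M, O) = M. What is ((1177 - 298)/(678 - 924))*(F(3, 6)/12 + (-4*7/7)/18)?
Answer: -293/2952 ≈ -0.099255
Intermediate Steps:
((1177 - 298)/(678 - 924))*(F(3, 6)/12 + (-4*7/7)/18) = ((1177 - 298)/(678 - 924))*(3/12 + (-4*7/7)/18) = (879/(-246))*(3*(1/12) - 28*⅐*(1/18)) = (879*(-1/246))*(¼ - 4*1/18) = -293*(¼ - 2/9)/82 = -293/82*1/36 = -293/2952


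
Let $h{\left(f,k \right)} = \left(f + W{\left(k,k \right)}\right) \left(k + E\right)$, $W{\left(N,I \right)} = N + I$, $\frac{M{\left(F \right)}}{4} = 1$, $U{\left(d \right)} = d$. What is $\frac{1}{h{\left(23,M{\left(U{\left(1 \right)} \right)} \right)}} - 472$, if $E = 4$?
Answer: $- \frac{117055}{248} \approx -472.0$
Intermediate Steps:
$M{\left(F \right)} = 4$ ($M{\left(F \right)} = 4 \cdot 1 = 4$)
$W{\left(N,I \right)} = I + N$
$h{\left(f,k \right)} = \left(4 + k\right) \left(f + 2 k\right)$ ($h{\left(f,k \right)} = \left(f + \left(k + k\right)\right) \left(k + 4\right) = \left(f + 2 k\right) \left(4 + k\right) = \left(4 + k\right) \left(f + 2 k\right)$)
$\frac{1}{h{\left(23,M{\left(U{\left(1 \right)} \right)} \right)}} - 472 = \frac{1}{2 \cdot 4^{2} + 4 \cdot 23 + 8 \cdot 4 + 23 \cdot 4} - 472 = \frac{1}{2 \cdot 16 + 92 + 32 + 92} - 472 = \frac{1}{32 + 92 + 32 + 92} - 472 = \frac{1}{248} - 472 = - \frac{117055}{248}$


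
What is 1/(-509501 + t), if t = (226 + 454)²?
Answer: -1/47101 ≈ -2.1231e-5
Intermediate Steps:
t = 462400 (t = 680² = 462400)
1/(-509501 + t) = 1/(-509501 + 462400) = 1/(-47101) = -1/47101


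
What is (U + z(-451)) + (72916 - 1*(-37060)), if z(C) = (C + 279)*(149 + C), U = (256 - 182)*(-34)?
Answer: 159404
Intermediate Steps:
U = -2516 (U = 74*(-34) = -2516)
z(C) = (149 + C)*(279 + C) (z(C) = (279 + C)*(149 + C) = (149 + C)*(279 + C))
(U + z(-451)) + (72916 - 1*(-37060)) = (-2516 + (41571 + (-451)² + 428*(-451))) + (72916 - 1*(-37060)) = (-2516 + (41571 + 203401 - 193028)) + (72916 + 37060) = (-2516 + 51944) + 109976 = 49428 + 109976 = 159404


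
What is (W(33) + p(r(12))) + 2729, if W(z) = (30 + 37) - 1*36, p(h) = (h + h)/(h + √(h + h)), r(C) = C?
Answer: 13812/5 - 2*√6/5 ≈ 2761.4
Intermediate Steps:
p(h) = 2*h/(h + √2*√h) (p(h) = (2*h)/(h + √(2*h)) = (2*h)/(h + √2*√h) = 2*h/(h + √2*√h))
W(z) = 31 (W(z) = 67 - 36 = 31)
(W(33) + p(r(12))) + 2729 = (31 + 2*12/(12 + √2*√12)) + 2729 = (31 + 2*12/(12 + √2*(2*√3))) + 2729 = (31 + 2*12/(12 + 2*√6)) + 2729 = (31 + 24/(12 + 2*√6)) + 2729 = 2760 + 24/(12 + 2*√6)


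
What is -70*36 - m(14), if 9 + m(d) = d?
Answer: -2525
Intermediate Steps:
m(d) = -9 + d
-70*36 - m(14) = -70*36 - (-9 + 14) = -2520 - 1*5 = -2520 - 5 = -2525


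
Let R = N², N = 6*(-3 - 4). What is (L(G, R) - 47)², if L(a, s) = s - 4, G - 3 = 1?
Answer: 2934369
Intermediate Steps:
G = 4 (G = 3 + 1 = 4)
N = -42 (N = 6*(-7) = -42)
R = 1764 (R = (-42)² = 1764)
L(a, s) = -4 + s
(L(G, R) - 47)² = ((-4 + 1764) - 47)² = (1760 - 47)² = 1713² = 2934369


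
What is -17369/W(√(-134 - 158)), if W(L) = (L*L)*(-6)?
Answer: -17369/1752 ≈ -9.9138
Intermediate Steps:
W(L) = -6*L² (W(L) = L²*(-6) = -6*L²)
-17369/W(√(-134 - 158)) = -17369*(-1/(6*(-134 - 158))) = -17369/((-6*(√(-292))²)) = -17369/((-6*(2*I*√73)²)) = -17369/((-6*(-292))) = -17369/1752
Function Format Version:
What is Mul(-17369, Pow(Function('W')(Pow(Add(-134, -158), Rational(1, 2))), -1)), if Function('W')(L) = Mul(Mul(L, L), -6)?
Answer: Rational(-17369, 1752) ≈ -9.9138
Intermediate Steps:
Function('W')(L) = Mul(-6, Pow(L, 2)) (Function('W')(L) = Mul(Pow(L, 2), -6) = Mul(-6, Pow(L, 2)))
Mul(-17369, Pow(Function('W')(Pow(Add(-134, -158), Rational(1, 2))), -1)) = Mul(-17369, Pow(Mul(-6, Pow(Pow(Add(-134, -158), Rational(1, 2)), 2)), -1)) = Mul(-17369, Pow(Mul(-6, Pow(Pow(-292, Rational(1, 2)), 2)), -1)) = Mul(-17369, Pow(Mul(-6, Pow(Mul(2, I, Pow(73, Rational(1, 2))), 2)), -1)) = Mul(-17369, Pow(Mul(-6, -292), -1)) = Mul(-17369, Pow(1752, -1)) = Mul(-17369, Rational(1, 1752)) = Rational(-17369, 1752)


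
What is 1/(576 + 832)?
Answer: 1/1408 ≈ 0.00071023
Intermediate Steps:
1/(576 + 832) = 1/1408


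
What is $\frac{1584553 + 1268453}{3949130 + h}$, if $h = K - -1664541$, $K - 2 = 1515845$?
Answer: $\frac{475501}{1188253} \approx 0.40017$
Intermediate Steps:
$K = 1515847$ ($K = 2 + 1515845 = 1515847$)
$h = 3180388$ ($h = 1515847 - -1664541 = 1515847 + 1664541 = 3180388$)
$\frac{1584553 + 1268453}{3949130 + h} = \frac{1584553 + 1268453}{3949130 + 3180388} = \frac{2853006}{7129518} = 2853006 \cdot \frac{1}{7129518} = \frac{475501}{1188253}$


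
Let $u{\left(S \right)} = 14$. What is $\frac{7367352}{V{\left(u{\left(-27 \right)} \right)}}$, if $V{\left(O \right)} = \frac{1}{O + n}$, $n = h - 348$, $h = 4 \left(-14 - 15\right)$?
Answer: $-3315308400$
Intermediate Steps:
$h = -116$ ($h = 4 \left(-29\right) = -116$)
$n = -464$ ($n = -116 - 348 = -464$)
$V{\left(O \right)} = \frac{1}{-464 + O}$ ($V{\left(O \right)} = \frac{1}{O - 464} = \frac{1}{-464 + O}$)
$\frac{7367352}{V{\left(u{\left(-27 \right)} \right)}} = \frac{7367352}{\frac{1}{-464 + 14}} = \frac{7367352}{\frac{1}{-450}} = \frac{7367352}{- \frac{1}{450}} = 7367352 \left(-450\right) = -3315308400$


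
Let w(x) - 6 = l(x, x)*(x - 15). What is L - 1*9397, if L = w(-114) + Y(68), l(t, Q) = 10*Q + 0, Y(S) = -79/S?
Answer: 9361413/68 ≈ 1.3767e+5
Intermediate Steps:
l(t, Q) = 10*Q
w(x) = 6 + 10*x*(-15 + x) (w(x) = 6 + (10*x)*(x - 15) = 6 + (10*x)*(-15 + x) = 6 + 10*x*(-15 + x))
L = 10000409/68 (L = (6 - 150*(-114) + 10*(-114)²) - 79/68 = (6 + 17100 + 10*12996) - 79*1/68 = (6 + 17100 + 129960) - 79/68 = 147066 - 79/68 = 10000409/68 ≈ 1.4706e+5)
L - 1*9397 = 10000409/68 - 1*9397 = 10000409/68 - 9397 = 9361413/68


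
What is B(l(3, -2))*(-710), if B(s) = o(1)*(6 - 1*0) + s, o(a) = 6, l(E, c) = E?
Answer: -27690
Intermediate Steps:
B(s) = 36 + s (B(s) = 6*(6 - 1*0) + s = 6*(6 + 0) + s = 6*6 + s = 36 + s)
B(l(3, -2))*(-710) = (36 + 3)*(-710) = 39*(-710) = -27690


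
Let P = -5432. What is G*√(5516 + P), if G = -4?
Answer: -8*√21 ≈ -36.661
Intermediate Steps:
G*√(5516 + P) = -4*√(5516 - 5432) = -8*√21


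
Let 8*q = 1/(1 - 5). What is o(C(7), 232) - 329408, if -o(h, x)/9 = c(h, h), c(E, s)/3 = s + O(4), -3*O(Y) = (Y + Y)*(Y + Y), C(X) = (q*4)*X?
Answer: -2630467/8 ≈ -3.2881e+5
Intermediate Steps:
q = -1/32 (q = 1/(8*(1 - 5)) = (1/8)/(-4) = (1/8)*(-1/4) = -1/32 ≈ -0.031250)
C(X) = -X/8 (C(X) = (-1/32*4)*X = -X/8)
O(Y) = -4*Y**2/3 (O(Y) = -(Y + Y)*(Y + Y)/3 = -2*Y*2*Y/3 = -4*Y**2/3)
c(E, s) = -64 + 3*s (c(E, s) = 3*(s - 4/3*4**2) = 3*(s - 4/3*16) = 3*(s - 64/3) = 3*(-64/3 + s) = -64 + 3*s)
o(h, x) = 576 - 27*h (o(h, x) = -9*(-64 + 3*h) = 576 - 27*h)
o(C(7), 232) - 329408 = (576 - (-27)*7/8) - 329408 = (576 - 27*(-7/8)) - 329408 = (576 + 189/8) - 329408 = 4797/8 - 329408 = -2630467/8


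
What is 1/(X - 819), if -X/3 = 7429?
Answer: -1/23106 ≈ -4.3279e-5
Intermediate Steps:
X = -22287 (X = -3*7429 = -22287)
1/(X - 819) = 1/(-22287 - 819) = 1/(-23106) = -1/23106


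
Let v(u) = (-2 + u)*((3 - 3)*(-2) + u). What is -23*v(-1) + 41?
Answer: -28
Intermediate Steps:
v(u) = u*(-2 + u) (v(u) = (-2 + u)*(0*(-2) + u) = (-2 + u)*(0 + u) = (-2 + u)*u = u*(-2 + u))
-23*v(-1) + 41 = -(-23)*(-2 - 1) + 41 = -(-23)*(-3) + 41 = -23*3 + 41 = -69 + 41 = -28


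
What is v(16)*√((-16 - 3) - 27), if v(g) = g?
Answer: 16*I*√46 ≈ 108.52*I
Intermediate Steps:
v(16)*√((-16 - 3) - 27) = 16*√((-16 - 3) - 27) = 16*√(-19 - 27) = 16*√(-46) = 16*(I*√46) = 16*I*√46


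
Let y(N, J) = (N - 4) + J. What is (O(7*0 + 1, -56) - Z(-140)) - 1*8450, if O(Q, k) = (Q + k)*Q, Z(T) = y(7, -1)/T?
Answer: -595349/70 ≈ -8505.0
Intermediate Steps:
y(N, J) = -4 + J + N (y(N, J) = (-4 + N) + J = -4 + J + N)
Z(T) = 2/T (Z(T) = (-4 - 1 + 7)/T = 2/T)
O(Q, k) = Q*(Q + k)
(O(7*0 + 1, -56) - Z(-140)) - 1*8450 = ((7*0 + 1)*((7*0 + 1) - 56) - 2/(-140)) - 1*8450 = ((0 + 1)*((0 + 1) - 56) - 2*(-1)/140) - 8450 = (1*(1 - 56) - 1*(-1/70)) - 8450 = (1*(-55) + 1/70) - 8450 = (-55 + 1/70) - 8450 = -3849/70 - 8450 = -595349/70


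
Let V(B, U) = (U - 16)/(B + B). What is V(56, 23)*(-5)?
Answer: -5/16 ≈ -0.31250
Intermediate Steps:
V(B, U) = (-16 + U)/(2*B) (V(B, U) = (-16 + U)/((2*B)) = (-16 + U)*(1/(2*B)) = (-16 + U)/(2*B))
V(56, 23)*(-5) = ((½)*(-16 + 23)/56)*(-5) = ((½)*(1/56)*7)*(-5) = (1/16)*(-5) = -5/16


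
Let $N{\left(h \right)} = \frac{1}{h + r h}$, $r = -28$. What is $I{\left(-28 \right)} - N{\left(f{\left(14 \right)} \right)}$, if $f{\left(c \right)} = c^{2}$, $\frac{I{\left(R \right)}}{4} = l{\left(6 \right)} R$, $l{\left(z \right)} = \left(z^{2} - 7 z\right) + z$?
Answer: $\frac{1}{5292} \approx 0.00018896$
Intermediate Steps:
$l{\left(z \right)} = z^{2} - 6 z$
$I{\left(R \right)} = 0$ ($I{\left(R \right)} = 4 \cdot 6 \left(-6 + 6\right) R = 4 \cdot 6 \cdot 0 R = 4 \cdot 0 R = 4 \cdot 0 = 0$)
$N{\left(h \right)} = - \frac{1}{27 h}$ ($N{\left(h \right)} = \frac{1}{h - 28 h} = \frac{1}{\left(-27\right) h} = - \frac{1}{27 h}$)
$I{\left(-28 \right)} - N{\left(f{\left(14 \right)} \right)} = 0 - - \frac{1}{27 \cdot 14^{2}} = 0 - - \frac{1}{27 \cdot 196} = 0 - \left(- \frac{1}{27}\right) \frac{1}{196} = 0 - - \frac{1}{5292} = 0 + \frac{1}{5292} = \frac{1}{5292}$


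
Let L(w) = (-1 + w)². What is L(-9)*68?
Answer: 6800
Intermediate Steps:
L(-9)*68 = (-1 - 9)²*68 = (-10)²*68 = 100*68 = 6800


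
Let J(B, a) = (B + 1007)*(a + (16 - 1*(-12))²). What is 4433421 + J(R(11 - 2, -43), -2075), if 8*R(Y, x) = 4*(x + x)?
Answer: 3188897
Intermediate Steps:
R(Y, x) = x (R(Y, x) = (4*(x + x))/8 = (4*(2*x))/8 = (8*x)/8 = x)
J(B, a) = (784 + a)*(1007 + B) (J(B, a) = (1007 + B)*(a + (16 + 12)²) = (1007 + B)*(a + 28²) = (1007 + B)*(a + 784) = (1007 + B)*(784 + a) = (784 + a)*(1007 + B))
4433421 + J(R(11 - 2, -43), -2075) = 4433421 + (789488 + 784*(-43) + 1007*(-2075) - 43*(-2075)) = 4433421 + (789488 - 33712 - 2089525 + 89225) = 4433421 - 1244524 = 3188897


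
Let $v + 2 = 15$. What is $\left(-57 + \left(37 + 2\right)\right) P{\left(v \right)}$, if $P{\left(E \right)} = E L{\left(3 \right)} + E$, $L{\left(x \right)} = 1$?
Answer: $-468$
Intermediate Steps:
$v = 13$ ($v = -2 + 15 = 13$)
$P{\left(E \right)} = 2 E$ ($P{\left(E \right)} = E 1 + E = E + E = 2 E$)
$\left(-57 + \left(37 + 2\right)\right) P{\left(v \right)} = \left(-57 + \left(37 + 2\right)\right) 2 \cdot 13 = \left(-57 + 39\right) 26 = \left(-18\right) 26 = -468$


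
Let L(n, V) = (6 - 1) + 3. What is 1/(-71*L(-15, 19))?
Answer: -1/568 ≈ -0.0017606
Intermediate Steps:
L(n, V) = 8 (L(n, V) = 5 + 3 = 8)
1/(-71*L(-15, 19)) = 1/(-71*8) = 1/(-568) = -1/568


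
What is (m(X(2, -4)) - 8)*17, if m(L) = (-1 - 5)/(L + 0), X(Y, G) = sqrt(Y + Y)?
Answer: -187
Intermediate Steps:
X(Y, G) = sqrt(2)*sqrt(Y) (X(Y, G) = sqrt(2*Y) = sqrt(2)*sqrt(Y))
m(L) = -6/L
(m(X(2, -4)) - 8)*17 = (-6/(sqrt(2)*sqrt(2)) - 8)*17 = (-6/2 - 8)*17 = (-6*1/2 - 8)*17 = (-3 - 8)*17 = -11*17 = -187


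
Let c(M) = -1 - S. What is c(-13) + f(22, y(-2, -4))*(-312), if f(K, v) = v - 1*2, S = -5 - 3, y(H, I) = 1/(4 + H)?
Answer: 475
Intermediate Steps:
S = -8
f(K, v) = -2 + v (f(K, v) = v - 2 = -2 + v)
c(M) = 7 (c(M) = -1 - 1*(-8) = -1 + 8 = 7)
c(-13) + f(22, y(-2, -4))*(-312) = 7 + (-2 + 1/(4 - 2))*(-312) = 7 + (-2 + 1/2)*(-312) = 7 + (-2 + ½)*(-312) = 7 - 3/2*(-312) = 7 + 468 = 475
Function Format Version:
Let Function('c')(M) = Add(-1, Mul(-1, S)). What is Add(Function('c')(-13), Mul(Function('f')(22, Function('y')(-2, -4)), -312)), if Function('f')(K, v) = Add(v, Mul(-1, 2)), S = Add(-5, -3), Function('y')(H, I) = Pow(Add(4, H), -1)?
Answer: 475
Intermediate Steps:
S = -8
Function('f')(K, v) = Add(-2, v) (Function('f')(K, v) = Add(v, -2) = Add(-2, v))
Function('c')(M) = 7 (Function('c')(M) = Add(-1, Mul(-1, -8)) = Add(-1, 8) = 7)
Add(Function('c')(-13), Mul(Function('f')(22, Function('y')(-2, -4)), -312)) = Add(7, Mul(Add(-2, Pow(Add(4, -2), -1)), -312)) = Add(7, Mul(Add(-2, Pow(2, -1)), -312)) = Add(7, Mul(Add(-2, Rational(1, 2)), -312)) = Add(7, Mul(Rational(-3, 2), -312)) = Add(7, 468) = 475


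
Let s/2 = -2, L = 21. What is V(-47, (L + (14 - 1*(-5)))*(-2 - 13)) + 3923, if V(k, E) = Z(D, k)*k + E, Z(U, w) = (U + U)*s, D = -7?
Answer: 691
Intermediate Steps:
s = -4 (s = 2*(-2) = -4)
Z(U, w) = -8*U (Z(U, w) = (U + U)*(-4) = (2*U)*(-4) = -8*U)
V(k, E) = E + 56*k (V(k, E) = (-8*(-7))*k + E = 56*k + E = E + 56*k)
V(-47, (L + (14 - 1*(-5)))*(-2 - 13)) + 3923 = ((21 + (14 - 1*(-5)))*(-2 - 13) + 56*(-47)) + 3923 = ((21 + (14 + 5))*(-15) - 2632) + 3923 = ((21 + 19)*(-15) - 2632) + 3923 = (40*(-15) - 2632) + 3923 = (-600 - 2632) + 3923 = -3232 + 3923 = 691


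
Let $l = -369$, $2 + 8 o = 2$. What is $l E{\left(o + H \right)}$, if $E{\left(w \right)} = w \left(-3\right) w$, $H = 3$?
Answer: $9963$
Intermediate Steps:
$o = 0$ ($o = - \frac{1}{4} + \frac{1}{8} \cdot 2 = - \frac{1}{4} + \frac{1}{4} = 0$)
$E{\left(w \right)} = - 3 w^{2}$ ($E{\left(w \right)} = - 3 w w = - 3 w^{2}$)
$l E{\left(o + H \right)} = - 369 \left(- 3 \left(0 + 3\right)^{2}\right) = - 369 \left(- 3 \cdot 3^{2}\right) = - 369 \left(\left(-3\right) 9\right) = \left(-369\right) \left(-27\right) = 9963$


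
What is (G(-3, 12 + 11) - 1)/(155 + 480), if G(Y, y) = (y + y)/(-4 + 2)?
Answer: -24/635 ≈ -0.037795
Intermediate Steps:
G(Y, y) = -y (G(Y, y) = (2*y)/(-2) = (2*y)*(-1/2) = -y)
(G(-3, 12 + 11) - 1)/(155 + 480) = (-(12 + 11) - 1)/(155 + 480) = (-1*23 - 1)/635 = (-23 - 1)*(1/635) = -24*1/635 = -24/635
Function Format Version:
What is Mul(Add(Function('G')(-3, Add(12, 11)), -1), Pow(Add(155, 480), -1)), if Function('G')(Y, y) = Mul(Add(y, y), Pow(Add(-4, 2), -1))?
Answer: Rational(-24, 635) ≈ -0.037795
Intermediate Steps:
Function('G')(Y, y) = Mul(-1, y) (Function('G')(Y, y) = Mul(Mul(2, y), Pow(-2, -1)) = Mul(Mul(2, y), Rational(-1, 2)) = Mul(-1, y))
Mul(Add(Function('G')(-3, Add(12, 11)), -1), Pow(Add(155, 480), -1)) = Mul(Add(Mul(-1, Add(12, 11)), -1), Pow(Add(155, 480), -1)) = Mul(Add(Mul(-1, 23), -1), Pow(635, -1)) = Mul(Add(-23, -1), Rational(1, 635)) = Mul(-24, Rational(1, 635)) = Rational(-24, 635)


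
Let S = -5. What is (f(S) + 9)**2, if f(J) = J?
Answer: 16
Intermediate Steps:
(f(S) + 9)**2 = (-5 + 9)**2 = 4**2 = 16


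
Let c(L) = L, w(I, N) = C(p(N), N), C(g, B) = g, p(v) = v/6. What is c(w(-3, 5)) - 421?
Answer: -2521/6 ≈ -420.17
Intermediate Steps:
p(v) = v/6 (p(v) = v*(⅙) = v/6)
w(I, N) = N/6
c(w(-3, 5)) - 421 = (⅙)*5 - 421 = ⅚ - 421 = -2521/6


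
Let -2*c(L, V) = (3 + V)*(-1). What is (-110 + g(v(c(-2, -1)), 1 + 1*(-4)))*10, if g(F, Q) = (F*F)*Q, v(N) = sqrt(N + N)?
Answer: -1160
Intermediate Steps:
c(L, V) = 3/2 + V/2 (c(L, V) = -(3 + V)*(-1)/2 = -(-3 - V)/2 = 3/2 + V/2)
v(N) = sqrt(2)*sqrt(N) (v(N) = sqrt(2*N) = sqrt(2)*sqrt(N))
g(F, Q) = Q*F**2 (g(F, Q) = F**2*Q = Q*F**2)
(-110 + g(v(c(-2, -1)), 1 + 1*(-4)))*10 = (-110 + (1 + 1*(-4))*(sqrt(2)*sqrt(3/2 + (1/2)*(-1)))**2)*10 = (-110 + (1 - 4)*(sqrt(2)*sqrt(3/2 - 1/2))**2)*10 = (-110 - 3*(sqrt(2)*sqrt(1))**2)*10 = (-110 - 3*(sqrt(2)*1)**2)*10 = (-110 - 3*(sqrt(2))**2)*10 = (-110 - 3*2)*10 = (-110 - 6)*10 = -116*10 = -1160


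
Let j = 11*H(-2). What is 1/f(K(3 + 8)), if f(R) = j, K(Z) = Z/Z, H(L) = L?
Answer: -1/22 ≈ -0.045455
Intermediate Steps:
K(Z) = 1
j = -22 (j = 11*(-2) = -22)
f(R) = -22
1/f(K(3 + 8)) = 1/(-22) = -1/22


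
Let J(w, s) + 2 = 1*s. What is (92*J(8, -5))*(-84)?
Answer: 54096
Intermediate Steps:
J(w, s) = -2 + s (J(w, s) = -2 + 1*s = -2 + s)
(92*J(8, -5))*(-84) = (92*(-2 - 5))*(-84) = (92*(-7))*(-84) = -644*(-84) = 54096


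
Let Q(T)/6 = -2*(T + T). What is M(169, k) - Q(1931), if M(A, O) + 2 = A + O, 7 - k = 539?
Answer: 45979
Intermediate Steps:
k = -532 (k = 7 - 1*539 = 7 - 539 = -532)
M(A, O) = -2 + A + O (M(A, O) = -2 + (A + O) = -2 + A + O)
Q(T) = -24*T (Q(T) = 6*(-2*(T + T)) = 6*(-4*T) = -24*T)
M(169, k) - Q(1931) = (-2 + 169 - 532) - (-24)*1931 = -365 - 1*(-46344) = -365 + 46344 = 45979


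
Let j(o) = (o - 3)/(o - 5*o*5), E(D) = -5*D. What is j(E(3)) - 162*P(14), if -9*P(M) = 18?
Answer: 6479/20 ≈ 323.95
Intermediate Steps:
P(M) = -2 (P(M) = -1/9*18 = -2)
j(o) = -(-3 + o)/(24*o) (j(o) = (-3 + o)/(o - 25*o) = (-3 + o)/((-24*o)) = (-3 + o)*(-1/(24*o)) = -(-3 + o)/(24*o))
j(E(3)) - 162*P(14) = (3 - (-5)*3)/(24*((-5*3))) - 162*(-2) = (1/24)*(3 - 1*(-15))/(-15) + 324 = (1/24)*(-1/15)*(3 + 15) + 324 = (1/24)*(-1/15)*18 + 324 = -1/20 + 324 = 6479/20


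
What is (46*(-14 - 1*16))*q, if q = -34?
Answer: 46920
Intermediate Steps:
(46*(-14 - 1*16))*q = (46*(-14 - 1*16))*(-34) = (46*(-14 - 16))*(-34) = (46*(-30))*(-34) = -1380*(-34) = 46920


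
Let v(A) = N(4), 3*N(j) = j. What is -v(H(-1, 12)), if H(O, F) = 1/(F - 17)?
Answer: -4/3 ≈ -1.3333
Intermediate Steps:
N(j) = j/3
H(O, F) = 1/(-17 + F)
v(A) = 4/3 (v(A) = (1/3)*4 = 4/3)
-v(H(-1, 12)) = -1*4/3 = -4/3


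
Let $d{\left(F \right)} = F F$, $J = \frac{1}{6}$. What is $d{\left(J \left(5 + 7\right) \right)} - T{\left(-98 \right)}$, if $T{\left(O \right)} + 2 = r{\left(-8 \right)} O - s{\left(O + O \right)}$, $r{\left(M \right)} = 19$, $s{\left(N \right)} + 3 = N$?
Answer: $1669$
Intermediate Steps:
$J = \frac{1}{6} \approx 0.16667$
$s{\left(N \right)} = -3 + N$
$d{\left(F \right)} = F^{2}$
$T{\left(O \right)} = 1 + 17 O$ ($T{\left(O \right)} = -2 + \left(19 O - \left(-3 + \left(O + O\right)\right)\right) = -2 + \left(19 O - \left(-3 + 2 O\right)\right) = -2 + \left(3 + 17 O\right) = 1 + 17 O$)
$d{\left(J \left(5 + 7\right) \right)} - T{\left(-98 \right)} = \left(\frac{5 + 7}{6}\right)^{2} - \left(1 + 17 \left(-98\right)\right) = \left(\frac{1}{6} \cdot 12\right)^{2} - \left(1 - 1666\right) = 2^{2} - -1665 = 4 + 1665 = 1669$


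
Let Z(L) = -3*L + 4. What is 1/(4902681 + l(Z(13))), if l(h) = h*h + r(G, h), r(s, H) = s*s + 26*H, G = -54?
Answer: 1/4905912 ≈ 2.0384e-7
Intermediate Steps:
Z(L) = 4 - 3*L
r(s, H) = s² + 26*H
l(h) = 2916 + h² + 26*h (l(h) = h*h + ((-54)² + 26*h) = h² + (2916 + 26*h) = 2916 + h² + 26*h)
1/(4902681 + l(Z(13))) = 1/(4902681 + (2916 + (4 - 3*13)² + 26*(4 - 3*13))) = 1/(4902681 + (2916 + (4 - 39)² + 26*(4 - 39))) = 1/(4902681 + (2916 + (-35)² + 26*(-35))) = 1/(4902681 + (2916 + 1225 - 910)) = 1/(4902681 + 3231) = 1/4905912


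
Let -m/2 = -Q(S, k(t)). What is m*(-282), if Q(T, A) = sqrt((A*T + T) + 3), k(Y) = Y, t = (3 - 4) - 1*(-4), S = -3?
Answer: -1692*I ≈ -1692.0*I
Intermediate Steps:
t = 3 (t = -1 + 4 = 3)
Q(T, A) = sqrt(3 + T + A*T) (Q(T, A) = sqrt((T + A*T) + 3) = sqrt(3 + T + A*T))
m = 6*I (m = -(-2)*sqrt(3 - 3 + 3*(-3)) = -(-2)*sqrt(3 - 3 - 9) = -(-2)*sqrt(-9) = -(-2)*3*I = -(-6)*I = 6*I ≈ 6.0*I)
m*(-282) = (6*I)*(-282) = -1692*I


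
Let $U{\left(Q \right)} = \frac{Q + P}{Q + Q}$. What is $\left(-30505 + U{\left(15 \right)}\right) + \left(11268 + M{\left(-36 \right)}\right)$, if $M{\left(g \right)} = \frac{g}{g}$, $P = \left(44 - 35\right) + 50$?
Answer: $- \frac{288503}{15} \approx -19234.0$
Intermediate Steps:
$P = 59$ ($P = 9 + 50 = 59$)
$M{\left(g \right)} = 1$
$U{\left(Q \right)} = \frac{59 + Q}{2 Q}$ ($U{\left(Q \right)} = \frac{Q + 59}{Q + Q} = \frac{59 + Q}{2 Q}$)
$\left(-30505 + U{\left(15 \right)}\right) + \left(11268 + M{\left(-36 \right)}\right) = \left(-30505 + \frac{59 + 15}{2 \cdot 15}\right) + \left(11268 + 1\right) = \left(-30505 + \frac{1}{2} \cdot \frac{1}{15} \cdot 74\right) + 11269 = \left(-30505 + \frac{37}{15}\right) + 11269 = - \frac{457538}{15} + 11269 = - \frac{288503}{15}$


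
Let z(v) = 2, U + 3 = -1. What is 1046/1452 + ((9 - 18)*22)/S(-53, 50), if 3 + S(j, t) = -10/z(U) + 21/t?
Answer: 7385617/275154 ≈ 26.842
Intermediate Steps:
U = -4 (U = -3 - 1 = -4)
S(j, t) = -8 + 21/t (S(j, t) = -3 + (-10/2 + 21/t) = -3 + (-10*½ + 21/t) = -3 + (-5 + 21/t) = -8 + 21/t)
1046/1452 + ((9 - 18)*22)/S(-53, 50) = 1046/1452 + ((9 - 18)*22)/(-8 + 21/50) = 1046*(1/1452) + (-9*22)/(-8 + 21*(1/50)) = 523/726 - 198/(-8 + 21/50) = 523/726 - 198/(-379/50) = 523/726 - 198*(-50/379) = 523/726 + 9900/379 = 7385617/275154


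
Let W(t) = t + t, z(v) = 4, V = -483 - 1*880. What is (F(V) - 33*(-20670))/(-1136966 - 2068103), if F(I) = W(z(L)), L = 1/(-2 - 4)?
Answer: -682118/3205069 ≈ -0.21282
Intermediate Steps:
L = -1/6 (L = 1/(-6) = -1/6 ≈ -0.16667)
V = -1363 (V = -483 - 880 = -1363)
W(t) = 2*t
F(I) = 8 (F(I) = 2*4 = 8)
(F(V) - 33*(-20670))/(-1136966 - 2068103) = (8 - 33*(-20670))/(-1136966 - 2068103) = (8 + 682110)/(-3205069) = 682118*(-1/3205069) = -682118/3205069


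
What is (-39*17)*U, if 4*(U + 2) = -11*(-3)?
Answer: -16575/4 ≈ -4143.8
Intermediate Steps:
U = 25/4 (U = -2 + (-11*(-3))/4 = -2 + (¼)*33 = -2 + 33/4 = 25/4 ≈ 6.2500)
(-39*17)*U = -39*17*(25/4) = -663*25/4 = -16575/4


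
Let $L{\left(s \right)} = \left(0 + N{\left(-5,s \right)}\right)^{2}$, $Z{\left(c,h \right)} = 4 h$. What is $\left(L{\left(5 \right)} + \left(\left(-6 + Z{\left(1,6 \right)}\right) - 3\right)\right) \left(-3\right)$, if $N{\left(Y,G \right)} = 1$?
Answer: $-48$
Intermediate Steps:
$L{\left(s \right)} = 1$ ($L{\left(s \right)} = \left(0 + 1\right)^{2} = 1^{2} = 1$)
$\left(L{\left(5 \right)} + \left(\left(-6 + Z{\left(1,6 \right)}\right) - 3\right)\right) \left(-3\right) = \left(1 + \left(\left(-6 + 4 \cdot 6\right) - 3\right)\right) \left(-3\right) = \left(1 + \left(\left(-6 + 24\right) - 3\right)\right) \left(-3\right) = \left(1 + \left(18 - 3\right)\right) \left(-3\right) = \left(1 + 15\right) \left(-3\right) = 16 \left(-3\right) = -48$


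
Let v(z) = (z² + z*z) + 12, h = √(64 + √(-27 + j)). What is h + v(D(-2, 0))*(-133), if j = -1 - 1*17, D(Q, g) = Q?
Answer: -2660 + √(64 + 3*I*√5) ≈ -2652.0 + 0.41869*I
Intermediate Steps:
j = -18 (j = -1 - 17 = -18)
h = √(64 + 3*I*√5) (h = √(64 + √(-27 - 18)) = √(64 + √(-45)) = √(64 + 3*I*√5) ≈ 8.011 + 0.41869*I)
v(z) = 12 + 2*z² (v(z) = (z² + z²) + 12 = 2*z² + 12 = 12 + 2*z²)
h + v(D(-2, 0))*(-133) = √(64 + 3*I*√5) + (12 + 2*(-2)²)*(-133) = √(64 + 3*I*√5) + (12 + 2*4)*(-133) = √(64 + 3*I*√5) + (12 + 8)*(-133) = √(64 + 3*I*√5) + 20*(-133) = √(64 + 3*I*√5) - 2660 = -2660 + √(64 + 3*I*√5)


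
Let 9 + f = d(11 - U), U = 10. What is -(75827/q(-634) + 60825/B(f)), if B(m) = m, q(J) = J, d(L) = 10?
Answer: -38487223/634 ≈ -60705.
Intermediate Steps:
f = 1 (f = -9 + 10 = 1)
-(75827/q(-634) + 60825/B(f)) = -(75827/(-634) + 60825/1) = -(75827*(-1/634) + 60825*1) = -(-75827/634 + 60825) = -1*38487223/634 = -38487223/634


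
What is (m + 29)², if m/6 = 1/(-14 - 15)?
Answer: 697225/841 ≈ 829.04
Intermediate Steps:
m = -6/29 (m = 6/(-14 - 15) = 6/(-29) = 6*(-1/29) = -6/29 ≈ -0.20690)
(m + 29)² = (-6/29 + 29)² = (835/29)² = 697225/841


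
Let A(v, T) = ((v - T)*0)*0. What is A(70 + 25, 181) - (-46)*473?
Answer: 21758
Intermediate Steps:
A(v, T) = 0 (A(v, T) = 0*0 = 0)
A(70 + 25, 181) - (-46)*473 = 0 - (-46)*473 = 0 - 1*(-21758) = 0 + 21758 = 21758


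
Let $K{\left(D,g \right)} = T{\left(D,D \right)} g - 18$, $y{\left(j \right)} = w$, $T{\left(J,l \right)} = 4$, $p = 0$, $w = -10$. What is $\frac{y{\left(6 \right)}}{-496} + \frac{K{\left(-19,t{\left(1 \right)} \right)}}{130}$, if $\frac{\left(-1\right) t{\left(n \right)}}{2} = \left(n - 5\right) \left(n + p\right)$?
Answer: $\frac{2061}{16120} \approx 0.12785$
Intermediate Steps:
$t{\left(n \right)} = - 2 n \left(-5 + n\right)$ ($t{\left(n \right)} = - 2 \left(n - 5\right) \left(n + 0\right) = - 2 \left(-5 + n\right) n = - 2 n \left(-5 + n\right)$)
$y{\left(j \right)} = -10$
$K{\left(D,g \right)} = -18 + 4 g$ ($K{\left(D,g \right)} = 4 g - 18 = -18 + 4 g$)
$\frac{y{\left(6 \right)}}{-496} + \frac{K{\left(-19,t{\left(1 \right)} \right)}}{130} = - \frac{10}{-496} + \frac{-18 + 4 \cdot 2 \cdot 1 \left(5 - 1\right)}{130} = \left(-10\right) \left(- \frac{1}{496}\right) + \left(-18 + 4 \cdot 2 \cdot 1 \left(5 - 1\right)\right) \frac{1}{130} = \frac{5}{248} + \left(-18 + 4 \cdot 2 \cdot 1 \cdot 4\right) \frac{1}{130} = \frac{5}{248} + \left(-18 + 4 \cdot 8\right) \frac{1}{130} = \frac{5}{248} + \left(-18 + 32\right) \frac{1}{130} = \frac{5}{248} + 14 \cdot \frac{1}{130} = \frac{5}{248} + \frac{7}{65} = \frac{2061}{16120}$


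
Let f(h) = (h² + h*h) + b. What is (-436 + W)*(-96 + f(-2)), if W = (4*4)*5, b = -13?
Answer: 35956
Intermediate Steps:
f(h) = -13 + 2*h² (f(h) = (h² + h*h) - 13 = (h² + h²) - 13 = 2*h² - 13 = -13 + 2*h²)
W = 80 (W = 16*5 = 80)
(-436 + W)*(-96 + f(-2)) = (-436 + 80)*(-96 + (-13 + 2*(-2)²)) = -356*(-96 + (-13 + 2*4)) = -356*(-96 + (-13 + 8)) = -356*(-96 - 5) = -356*(-101) = 35956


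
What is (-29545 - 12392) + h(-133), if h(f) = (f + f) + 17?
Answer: -42186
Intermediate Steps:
h(f) = 17 + 2*f (h(f) = 2*f + 17 = 17 + 2*f)
(-29545 - 12392) + h(-133) = (-29545 - 12392) + (17 + 2*(-133)) = -41937 + (17 - 266) = -41937 - 249 = -42186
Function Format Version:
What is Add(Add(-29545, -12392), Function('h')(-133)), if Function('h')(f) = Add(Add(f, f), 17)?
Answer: -42186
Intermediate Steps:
Function('h')(f) = Add(17, Mul(2, f)) (Function('h')(f) = Add(Mul(2, f), 17) = Add(17, Mul(2, f)))
Add(Add(-29545, -12392), Function('h')(-133)) = Add(Add(-29545, -12392), Add(17, Mul(2, -133))) = Add(-41937, Add(17, -266)) = Add(-41937, -249) = -42186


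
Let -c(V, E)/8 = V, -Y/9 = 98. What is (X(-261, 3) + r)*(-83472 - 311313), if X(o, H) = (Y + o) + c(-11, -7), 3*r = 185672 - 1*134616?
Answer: -6302216145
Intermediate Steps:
Y = -882 (Y = -9*98 = -882)
c(V, E) = -8*V
r = 51056/3 (r = (185672 - 1*134616)/3 = (185672 - 134616)/3 = (1/3)*51056 = 51056/3 ≈ 17019.)
X(o, H) = -794 + o (X(o, H) = (-882 + o) - 8*(-11) = (-882 + o) + 88 = -794 + o)
(X(-261, 3) + r)*(-83472 - 311313) = ((-794 - 261) + 51056/3)*(-83472 - 311313) = (-1055 + 51056/3)*(-394785) = (47891/3)*(-394785) = -6302216145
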